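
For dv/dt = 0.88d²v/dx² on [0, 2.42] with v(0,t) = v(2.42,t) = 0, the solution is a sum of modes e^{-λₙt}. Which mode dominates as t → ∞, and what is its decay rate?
Eigenvalues: λₙ = 0.88n²π²/2.42².
First three modes:
  n=1: λ₁ = 0.88π²/2.42² ≈ 1.483
  n=2: λ₂ = 3.52π²/2.42² ≈ 5.932 (4× faster decay)
  n=3: λ₃ = 7.92π²/2.42² ≈ 13.347 (9× faster decay)
As t → ∞, higher modes decay exponentially faster. The n=1 mode dominates: v ~ c₁ sin(πx/2.42) e^{-λ₁t}.
Decay rate: λ₁ = 0.88π²/2.42² ≈ 1.483.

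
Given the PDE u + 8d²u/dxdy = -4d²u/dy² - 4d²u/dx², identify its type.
Rewriting in standard form: 4d²u/dx² + 8d²u/dxdy + 4d²u/dy² + u = 0. The second-order coefficients are A = 4, B = 8, C = 4. Since B² - 4AC = 0 = 0, this is a parabolic PDE.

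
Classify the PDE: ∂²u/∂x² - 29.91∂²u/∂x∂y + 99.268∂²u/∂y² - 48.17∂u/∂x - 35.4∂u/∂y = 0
A = 1, B = -29.91, C = 99.268. Discriminant B² - 4AC = 497.5361. Since 497.5361 > 0, hyperbolic.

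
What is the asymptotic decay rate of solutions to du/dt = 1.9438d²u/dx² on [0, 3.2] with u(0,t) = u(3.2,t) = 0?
Eigenvalues: λₙ = 1.9438n²π²/3.2².
First three modes:
  n=1: λ₁ = 1.9438π²/3.2² ≈ 1.873
  n=2: λ₂ = 7.7752π²/3.2² ≈ 7.494 (4× faster decay)
  n=3: λ₃ = 17.4942π²/3.2² ≈ 16.861 (9× faster decay)
As t → ∞, higher modes decay exponentially faster. The n=1 mode dominates: u ~ c₁ sin(πx/3.2) e^{-λ₁t}.
Decay rate: λ₁ = 1.9438π²/3.2² ≈ 1.873.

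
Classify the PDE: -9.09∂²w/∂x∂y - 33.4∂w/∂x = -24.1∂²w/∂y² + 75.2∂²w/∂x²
Rewriting in standard form: -75.2∂²w/∂x² - 9.09∂²w/∂x∂y + 24.1∂²w/∂y² - 33.4∂w/∂x = 0. A = -75.2, B = -9.09, C = 24.1. Discriminant B² - 4AC = 7331.9081. Since 7331.9081 > 0, hyperbolic.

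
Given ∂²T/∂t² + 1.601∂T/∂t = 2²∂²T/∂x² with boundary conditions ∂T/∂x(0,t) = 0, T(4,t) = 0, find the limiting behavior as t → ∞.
T → 0. Damping (γ=1.601) dissipates energy; oscillations decay exponentially.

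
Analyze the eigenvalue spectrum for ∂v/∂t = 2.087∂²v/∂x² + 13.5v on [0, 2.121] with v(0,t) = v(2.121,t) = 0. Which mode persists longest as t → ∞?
Eigenvalues: λₙ = 2.087n²π²/2.121² - 13.5.
First three modes:
  n=1: λ₁ = 2.087π²/2.121² - 13.5 ≈ -8.921
  n=2: λ₂ = 8.348π²/2.121² - 13.5 ≈ 4.815
  n=3: λ₃ = 18.783π²/2.121² - 13.5 ≈ 27.708
Since 2.087π²/2.121² ≈ 4.579 < 13.5, λ₁ < 0.
The n=1 mode grows fastest (−λₙ is largest for n=1) → dominates.
Asymptotic: v ~ c₁ sin(πx/2.121) e^{8.921t} (exponential growth at rate −λ₁ ≈ 8.921).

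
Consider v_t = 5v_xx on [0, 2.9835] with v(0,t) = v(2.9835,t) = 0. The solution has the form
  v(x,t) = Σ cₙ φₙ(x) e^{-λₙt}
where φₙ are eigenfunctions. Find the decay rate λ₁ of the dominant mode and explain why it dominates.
Eigenvalues: λₙ = 5n²π²/2.9835².
First three modes:
  n=1: λ₁ = 5π²/2.9835² ≈ 5.544
  n=2: λ₂ = 20π²/2.9835² ≈ 22.176 (4× faster decay)
  n=3: λ₃ = 45π²/2.9835² ≈ 49.895 (9× faster decay)
As t → ∞, higher modes decay exponentially faster. The n=1 mode dominates: v ~ c₁ sin(πx/2.9835) e^{-λ₁t}.
Decay rate: λ₁ = 5π²/2.9835² ≈ 5.544.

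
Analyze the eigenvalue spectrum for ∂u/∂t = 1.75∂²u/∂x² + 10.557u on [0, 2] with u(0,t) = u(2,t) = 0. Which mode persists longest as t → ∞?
Eigenvalues: λₙ = 1.75n²π²/2² - 10.557.
First three modes:
  n=1: λ₁ = 1.75π²/2² - 10.557 ≈ -6.239
  n=2: λ₂ = 7π²/2² - 10.557 ≈ 6.715
  n=3: λ₃ = 15.75π²/2² - 10.557 ≈ 28.305
Since 1.75π²/2² ≈ 4.318 < 10.557, λ₁ < 0.
The n=1 mode grows fastest (−λₙ is largest for n=1) → dominates.
Asymptotic: u ~ c₁ sin(πx/2) e^{6.239t} (exponential growth at rate −λ₁ ≈ 6.239).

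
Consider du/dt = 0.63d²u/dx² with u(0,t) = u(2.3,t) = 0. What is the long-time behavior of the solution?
As t → ∞, u → 0. Heat diffuses out through both boundaries.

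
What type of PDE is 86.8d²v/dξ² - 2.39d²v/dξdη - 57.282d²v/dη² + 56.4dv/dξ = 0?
With A = 86.8, B = -2.39, C = -57.282, the discriminant is 19894.0225. This is a hyperbolic PDE.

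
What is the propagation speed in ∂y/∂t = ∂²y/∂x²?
Infinite. The heat equation is parabolic, not hyperbolic, so disturbances propagate instantly.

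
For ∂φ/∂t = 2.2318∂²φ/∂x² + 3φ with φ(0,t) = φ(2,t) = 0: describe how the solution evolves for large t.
φ → 0. Diffusion dominates reaction (r=3 < κπ²/L²≈5.51); solution decays.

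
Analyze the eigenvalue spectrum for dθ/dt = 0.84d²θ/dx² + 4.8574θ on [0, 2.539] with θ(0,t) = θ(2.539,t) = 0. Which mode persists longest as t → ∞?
Eigenvalues: λₙ = 0.84n²π²/2.539² - 4.8574.
First three modes:
  n=1: λ₁ = 0.84π²/2.539² - 4.8574 ≈ -3.571
  n=2: λ₂ = 3.36π²/2.539² - 4.8574 ≈ 0.287
  n=3: λ₃ = 7.56π²/2.539² - 4.8574 ≈ 6.717
Since 0.84π²/2.539² ≈ 1.286 < 4.8574, λ₁ < 0.
The n=1 mode grows fastest (−λₙ is largest for n=1) → dominates.
Asymptotic: θ ~ c₁ sin(πx/2.539) e^{3.571t} (exponential growth at rate −λ₁ ≈ 3.571).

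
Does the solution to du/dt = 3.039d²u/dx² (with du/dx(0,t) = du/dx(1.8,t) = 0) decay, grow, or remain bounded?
u → constant (steady state). Heat is conserved (no flux at boundaries); solution approaches the spatial average.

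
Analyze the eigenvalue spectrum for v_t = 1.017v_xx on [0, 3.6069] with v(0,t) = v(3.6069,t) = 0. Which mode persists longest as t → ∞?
Eigenvalues: λₙ = 1.017n²π²/3.6069².
First three modes:
  n=1: λ₁ = 1.017π²/3.6069² ≈ 0.772
  n=2: λ₂ = 4.068π²/3.6069² ≈ 3.086 (4× faster decay)
  n=3: λ₃ = 9.153π²/3.6069² ≈ 6.944 (9× faster decay)
As t → ∞, higher modes decay exponentially faster. The n=1 mode dominates: v ~ c₁ sin(πx/3.6069) e^{-λ₁t}.
Decay rate: λ₁ = 1.017π²/3.6069² ≈ 0.772.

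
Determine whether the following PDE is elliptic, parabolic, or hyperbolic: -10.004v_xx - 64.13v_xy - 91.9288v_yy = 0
Coefficients: A = -10.004, B = -64.13, C = -91.9288. B² - 4AC = 434.0340392, which is positive, so the equation is hyperbolic.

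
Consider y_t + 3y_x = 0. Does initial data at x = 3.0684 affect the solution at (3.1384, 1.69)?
No. Only data at x = -1.9316 affects (3.1384, 1.69). Advection has one-way propagation along characteristics.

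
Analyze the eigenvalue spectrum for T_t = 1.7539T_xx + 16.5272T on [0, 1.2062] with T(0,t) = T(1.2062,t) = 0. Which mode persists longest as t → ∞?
Eigenvalues: λₙ = 1.7539n²π²/1.2062² - 16.5272.
First three modes:
  n=1: λ₁ = 1.7539π²/1.2062² - 16.5272 ≈ -4.629
  n=2: λ₂ = 7.0156π²/1.2062² - 16.5272 ≈ 31.064
  n=3: λ₃ = 15.7851π²/1.2062² - 16.5272 ≈ 90.553
Since 1.7539π²/1.2062² ≈ 11.898 < 16.5272, λ₁ < 0.
The n=1 mode grows fastest (−λₙ is largest for n=1) → dominates.
Asymptotic: T ~ c₁ sin(πx/1.2062) e^{4.629t} (exponential growth at rate −λ₁ ≈ 4.629).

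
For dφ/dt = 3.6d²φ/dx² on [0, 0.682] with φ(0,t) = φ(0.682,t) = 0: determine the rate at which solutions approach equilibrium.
Eigenvalues: λₙ = 3.6n²π²/0.682².
First three modes:
  n=1: λ₁ = 3.6π²/0.682² ≈ 76.389
  n=2: λ₂ = 14.4π²/0.682² ≈ 305.558 (4× faster decay)
  n=3: λ₃ = 32.4π²/0.682² ≈ 687.505 (9× faster decay)
As t → ∞, higher modes decay exponentially faster. The n=1 mode dominates: φ ~ c₁ sin(πx/0.682) e^{-λ₁t}.
Decay rate: λ₁ = 3.6π²/0.682² ≈ 76.389.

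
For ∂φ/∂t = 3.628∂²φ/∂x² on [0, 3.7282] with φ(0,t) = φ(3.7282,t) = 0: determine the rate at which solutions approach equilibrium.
Eigenvalues: λₙ = 3.628n²π²/3.7282².
First three modes:
  n=1: λ₁ = 3.628π²/3.7282² ≈ 2.576
  n=2: λ₂ = 14.512π²/3.7282² ≈ 10.305 (4× faster decay)
  n=3: λ₃ = 32.652π²/3.7282² ≈ 23.185 (9× faster decay)
As t → ∞, higher modes decay exponentially faster. The n=1 mode dominates: φ ~ c₁ sin(πx/3.7282) e^{-λ₁t}.
Decay rate: λ₁ = 3.628π²/3.7282² ≈ 2.576.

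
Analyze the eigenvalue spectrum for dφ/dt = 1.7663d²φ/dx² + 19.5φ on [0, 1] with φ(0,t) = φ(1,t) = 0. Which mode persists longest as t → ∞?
Eigenvalues: λₙ = 1.7663n²π²/1² - 19.5.
First three modes:
  n=1: λ₁ = 1.7663π² - 19.5 ≈ -2.067
  n=2: λ₂ = 7.0652π² - 19.5 ≈ 50.231
  n=3: λ₃ = 15.8967π² - 19.5 ≈ 137.394
Since 1.7663π² ≈ 17.433 < 19.5, λ₁ < 0.
The n=1 mode grows fastest (−λₙ is largest for n=1) → dominates.
Asymptotic: φ ~ c₁ sin(πx/1) e^{2.067t} (exponential growth at rate −λ₁ ≈ 2.067).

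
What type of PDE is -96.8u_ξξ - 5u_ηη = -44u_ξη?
Rewriting in standard form: -96.8u_ξξ + 44u_ξη - 5u_ηη = 0. With A = -96.8, B = 44, C = -5, the discriminant is 0. This is a parabolic PDE.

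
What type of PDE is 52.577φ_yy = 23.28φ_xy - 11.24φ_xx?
Rewriting in standard form: 11.24φ_xx - 23.28φ_xy + 52.577φ_yy = 0. With A = 11.24, B = -23.28, C = 52.577, the discriminant is -1821.90352. This is an elliptic PDE.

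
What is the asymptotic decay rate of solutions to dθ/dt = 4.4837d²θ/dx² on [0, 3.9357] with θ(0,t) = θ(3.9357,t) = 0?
Eigenvalues: λₙ = 4.4837n²π²/3.9357².
First three modes:
  n=1: λ₁ = 4.4837π²/3.9357² ≈ 2.857
  n=2: λ₂ = 17.9348π²/3.9357² ≈ 11.428 (4× faster decay)
  n=3: λ₃ = 40.3533π²/3.9357² ≈ 25.712 (9× faster decay)
As t → ∞, higher modes decay exponentially faster. The n=1 mode dominates: θ ~ c₁ sin(πx/3.9357) e^{-λ₁t}.
Decay rate: λ₁ = 4.4837π²/3.9357² ≈ 2.857.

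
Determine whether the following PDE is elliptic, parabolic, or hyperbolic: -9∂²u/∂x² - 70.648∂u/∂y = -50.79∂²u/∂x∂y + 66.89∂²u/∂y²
Rewriting in standard form: -9∂²u/∂x² + 50.79∂²u/∂x∂y - 66.89∂²u/∂y² - 70.648∂u/∂y = 0. Coefficients: A = -9, B = 50.79, C = -66.89. B² - 4AC = 171.5841, which is positive, so the equation is hyperbolic.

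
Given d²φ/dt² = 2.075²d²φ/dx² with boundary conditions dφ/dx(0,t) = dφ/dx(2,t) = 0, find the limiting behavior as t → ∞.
φ oscillates about a mean that drifts linearly in t (generically unbounded; no decay). There is no damping, so the nonconstant modes persist as standing waves (energy conserved, no decay). But with Neumann conditions at both ends the constant mode has eigenvalue 0: the spatial mean M(t) of φ satisfies M'' = 0, so M(t) = M(0) + M'(0)·t. Unless the initial velocity has zero mean (∫φ_t(x,0)dx = 0), the solution grows linearly in t (unbounded, though not exponentially); if it does have zero mean, the solution stays bounded and simply oscillates.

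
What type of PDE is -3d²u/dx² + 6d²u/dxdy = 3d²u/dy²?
Rewriting in standard form: -3d²u/dx² + 6d²u/dxdy - 3d²u/dy² = 0. With A = -3, B = 6, C = -3, the discriminant is 0. This is a parabolic PDE.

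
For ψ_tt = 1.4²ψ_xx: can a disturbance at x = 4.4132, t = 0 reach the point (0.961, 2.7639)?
Yes. The domain of dependence is [-2.90846, 4.83046], and 4.4132 ∈ [-2.90846, 4.83046].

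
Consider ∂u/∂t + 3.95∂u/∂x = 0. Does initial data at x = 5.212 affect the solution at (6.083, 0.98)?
No. Only data at x = 2.212 affects (6.083, 0.98). Advection has one-way propagation along characteristics.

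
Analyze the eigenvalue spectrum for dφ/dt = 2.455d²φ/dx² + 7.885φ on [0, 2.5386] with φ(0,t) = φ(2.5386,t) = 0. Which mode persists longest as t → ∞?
Eigenvalues: λₙ = 2.455n²π²/2.5386² - 7.885.
First three modes:
  n=1: λ₁ = 2.455π²/2.5386² - 7.885 ≈ -4.125
  n=2: λ₂ = 9.82π²/2.5386² - 7.885 ≈ 7.154
  n=3: λ₃ = 22.095π²/2.5386² - 7.885 ≈ 25.953
Since 2.455π²/2.5386² ≈ 3.76 < 7.885, λ₁ < 0.
The n=1 mode grows fastest (−λₙ is largest for n=1) → dominates.
Asymptotic: φ ~ c₁ sin(πx/2.5386) e^{4.125t} (exponential growth at rate −λ₁ ≈ 4.125).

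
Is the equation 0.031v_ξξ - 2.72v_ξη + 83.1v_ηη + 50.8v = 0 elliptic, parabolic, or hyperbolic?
Computing B² - 4AC with A = 0.031, B = -2.72, C = 83.1: discriminant = -2.906 (negative). Answer: elliptic.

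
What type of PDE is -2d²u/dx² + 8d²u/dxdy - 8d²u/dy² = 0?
With A = -2, B = 8, C = -8, the discriminant is 0. This is a parabolic PDE.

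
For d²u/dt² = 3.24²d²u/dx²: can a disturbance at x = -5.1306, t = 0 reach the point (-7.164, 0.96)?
Yes. The domain of dependence is [-10.2744, -4.0536], and -5.1306 ∈ [-10.2744, -4.0536].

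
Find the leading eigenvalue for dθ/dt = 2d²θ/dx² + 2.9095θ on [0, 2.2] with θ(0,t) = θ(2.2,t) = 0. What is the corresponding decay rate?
Eigenvalues: λₙ = 2n²π²/2.2² - 2.9095.
First three modes:
  n=1: λ₁ = 2π²/2.2² - 2.9095 ≈ 1.169
  n=2: λ₂ = 8π²/2.2² - 2.9095 ≈ 13.404
  n=3: λ₃ = 18π²/2.2² - 2.9095 ≈ 33.796
Since 2π²/2.2² ≈ 4.078 > 2.9095, all λₙ > 0.
The n=1 mode decays slowest → dominates as t → ∞.
Asymptotic: θ ~ c₁ sin(πx/2.2) e^{-λ₁t} with decay rate λ₁ ≈ 1.169.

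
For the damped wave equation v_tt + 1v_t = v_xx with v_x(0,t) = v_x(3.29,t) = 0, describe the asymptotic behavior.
v → constant (steady state). Damping (γ=1) dissipates the nonconstant modes; with Neumann BCs the spatial average obeys M''+γM'=0 and tends to a finite limit.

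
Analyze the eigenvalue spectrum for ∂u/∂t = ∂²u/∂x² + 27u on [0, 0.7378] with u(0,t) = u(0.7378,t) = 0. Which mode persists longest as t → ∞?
Eigenvalues: λₙ = n²π²/0.7378² - 27.
First three modes:
  n=1: λ₁ = π²/0.7378² - 27 ≈ -8.869
  n=2: λ₂ = 4π²/0.7378² - 27 ≈ 45.524
  n=3: λ₃ = 9π²/0.7378² - 27 ≈ 136.179
Since π²/0.7378² ≈ 18.131 < 27, λ₁ < 0.
The n=1 mode grows fastest (−λₙ is largest for n=1) → dominates.
Asymptotic: u ~ c₁ sin(πx/0.7378) e^{8.869t} (exponential growth at rate −λ₁ ≈ 8.869).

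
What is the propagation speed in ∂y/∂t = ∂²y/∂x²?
Infinite. The heat equation is parabolic, not hyperbolic, so disturbances propagate instantly.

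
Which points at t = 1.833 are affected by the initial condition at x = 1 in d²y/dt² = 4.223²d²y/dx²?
Domain of influence: [-6.740759, 8.740759]. Data at x = 1 spreads outward at speed 4.223.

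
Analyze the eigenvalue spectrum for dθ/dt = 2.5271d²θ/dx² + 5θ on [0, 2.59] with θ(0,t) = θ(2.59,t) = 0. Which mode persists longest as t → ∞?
Eigenvalues: λₙ = 2.5271n²π²/2.59² - 5.
First three modes:
  n=1: λ₁ = 2.5271π²/2.59² - 5 ≈ -1.282
  n=2: λ₂ = 10.1084π²/2.59² - 5 ≈ 9.872
  n=3: λ₃ = 22.7439π²/2.59² - 5 ≈ 28.463
Since 2.5271π²/2.59² ≈ 3.718 < 5, λ₁ < 0.
The n=1 mode grows fastest (−λₙ is largest for n=1) → dominates.
Asymptotic: θ ~ c₁ sin(πx/2.59) e^{1.282t} (exponential growth at rate −λ₁ ≈ 1.282).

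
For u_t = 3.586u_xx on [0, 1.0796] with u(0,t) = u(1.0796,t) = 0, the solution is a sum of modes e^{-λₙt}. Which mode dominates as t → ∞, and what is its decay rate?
Eigenvalues: λₙ = 3.586n²π²/1.0796².
First three modes:
  n=1: λ₁ = 3.586π²/1.0796² ≈ 30.366
  n=2: λ₂ = 14.344π²/1.0796² ≈ 121.463 (4× faster decay)
  n=3: λ₃ = 32.274π²/1.0796² ≈ 273.292 (9× faster decay)
As t → ∞, higher modes decay exponentially faster. The n=1 mode dominates: u ~ c₁ sin(πx/1.0796) e^{-λ₁t}.
Decay rate: λ₁ = 3.586π²/1.0796² ≈ 30.366.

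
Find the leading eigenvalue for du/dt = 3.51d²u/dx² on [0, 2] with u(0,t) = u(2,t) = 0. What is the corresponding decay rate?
Eigenvalues: λₙ = 3.51n²π²/2².
First three modes:
  n=1: λ₁ = 3.51π²/2² ≈ 8.661
  n=2: λ₂ = 14.04π²/2² ≈ 34.642 (4× faster decay)
  n=3: λ₃ = 31.59π²/2² ≈ 77.945 (9× faster decay)
As t → ∞, higher modes decay exponentially faster. The n=1 mode dominates: u ~ c₁ sin(πx/2) e^{-λ₁t}.
Decay rate: λ₁ = 3.51π²/2² ≈ 8.661.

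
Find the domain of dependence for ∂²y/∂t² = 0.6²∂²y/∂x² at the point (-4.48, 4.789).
Domain of dependence: [-7.3534, -1.6066]. Signals travel at speed 0.6, so data within |x - -4.48| ≤ 0.6·4.789 = 2.8734 can reach the point.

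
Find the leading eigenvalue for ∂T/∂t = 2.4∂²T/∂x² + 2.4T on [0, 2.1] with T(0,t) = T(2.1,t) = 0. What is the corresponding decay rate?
Eigenvalues: λₙ = 2.4n²π²/2.1² - 2.4.
First three modes:
  n=1: λ₁ = 2.4π²/2.1² - 2.4 ≈ 2.971
  n=2: λ₂ = 9.6π²/2.1² - 2.4 ≈ 19.085
  n=3: λ₃ = 21.6π²/2.1² - 2.4 ≈ 45.941
Since 2.4π²/2.1² ≈ 5.371 > 2.4, all λₙ > 0.
The n=1 mode decays slowest → dominates as t → ∞.
Asymptotic: T ~ c₁ sin(πx/2.1) e^{-λ₁t} with decay rate λ₁ ≈ 2.971.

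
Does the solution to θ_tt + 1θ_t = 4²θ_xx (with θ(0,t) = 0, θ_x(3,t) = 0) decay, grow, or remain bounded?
θ → 0. Damping (γ=1) dissipates energy; oscillations decay exponentially.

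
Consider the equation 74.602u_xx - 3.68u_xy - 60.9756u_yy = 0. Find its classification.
Hyperbolic. (A = 74.602, B = -3.68, C = -60.9756 gives B² - 4AC = 18209.1492448.)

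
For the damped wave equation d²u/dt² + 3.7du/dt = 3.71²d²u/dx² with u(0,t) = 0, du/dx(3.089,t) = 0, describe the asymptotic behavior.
u → 0. Damping (γ=3.7) dissipates energy; oscillations decay exponentially.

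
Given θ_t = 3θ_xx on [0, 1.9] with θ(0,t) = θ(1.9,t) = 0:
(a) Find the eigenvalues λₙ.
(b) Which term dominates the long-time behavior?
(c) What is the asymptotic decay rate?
Eigenvalues: λₙ = 3n²π²/1.9².
First three modes:
  n=1: λ₁ = 3π²/1.9² ≈ 8.202
  n=2: λ₂ = 12π²/1.9² ≈ 32.808 (4× faster decay)
  n=3: λ₃ = 27π²/1.9² ≈ 73.817 (9× faster decay)
As t → ∞, higher modes decay exponentially faster. The n=1 mode dominates: θ ~ c₁ sin(πx/1.9) e^{-λ₁t}.
Decay rate: λ₁ = 3π²/1.9² ≈ 8.202.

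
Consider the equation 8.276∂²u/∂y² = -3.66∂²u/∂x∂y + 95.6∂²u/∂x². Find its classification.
Rewriting in standard form: -95.6∂²u/∂x² + 3.66∂²u/∂x∂y + 8.276∂²u/∂y² = 0. Hyperbolic. (A = -95.6, B = 3.66, C = 8.276 gives B² - 4AC = 3178.138.)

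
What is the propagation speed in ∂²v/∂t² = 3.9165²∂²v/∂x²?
Speed = 3.9165. Information travels along characteristics x = x₀ ± 3.9165t.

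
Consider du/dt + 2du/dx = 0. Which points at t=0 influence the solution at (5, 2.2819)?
A single point: x = 0.4362. The characteristic through (5, 2.2819) is x - 2t = const, so x = 5 - 2·2.2819 = 0.4362.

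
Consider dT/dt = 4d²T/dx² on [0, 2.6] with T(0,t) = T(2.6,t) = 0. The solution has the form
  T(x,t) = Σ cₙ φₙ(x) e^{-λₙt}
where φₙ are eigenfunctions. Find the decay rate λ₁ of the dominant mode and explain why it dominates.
Eigenvalues: λₙ = 4n²π²/2.6².
First three modes:
  n=1: λ₁ = 4π²/2.6² ≈ 5.84
  n=2: λ₂ = 16π²/2.6² ≈ 23.36 (4× faster decay)
  n=3: λ₃ = 36π²/2.6² ≈ 52.56 (9× faster decay)
As t → ∞, higher modes decay exponentially faster. The n=1 mode dominates: T ~ c₁ sin(πx/2.6) e^{-λ₁t}.
Decay rate: λ₁ = 4π²/2.6² ≈ 5.84.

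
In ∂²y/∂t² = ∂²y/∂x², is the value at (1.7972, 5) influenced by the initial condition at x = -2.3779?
Yes. The domain of dependence is [-3.2028, 6.7972], and -2.3779 ∈ [-3.2028, 6.7972].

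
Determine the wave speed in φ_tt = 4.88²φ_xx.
Speed = 4.88. Information travels along characteristics x = x₀ ± 4.88t.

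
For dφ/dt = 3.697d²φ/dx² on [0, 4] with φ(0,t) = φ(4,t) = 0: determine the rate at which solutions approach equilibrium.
Eigenvalues: λₙ = 3.697n²π²/4².
First three modes:
  n=1: λ₁ = 3.697π²/4² ≈ 2.28
  n=2: λ₂ = 14.788π²/4² ≈ 9.122 (4× faster decay)
  n=3: λ₃ = 33.273π²/4² ≈ 20.524 (9× faster decay)
As t → ∞, higher modes decay exponentially faster. The n=1 mode dominates: φ ~ c₁ sin(πx/4) e^{-λ₁t}.
Decay rate: λ₁ = 3.697π²/4² ≈ 2.28.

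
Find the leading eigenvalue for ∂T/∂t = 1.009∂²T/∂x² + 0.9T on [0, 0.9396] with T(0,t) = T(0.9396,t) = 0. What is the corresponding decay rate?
Eigenvalues: λₙ = 1.009n²π²/0.9396² - 0.9.
First three modes:
  n=1: λ₁ = 1.009π²/0.9396² - 0.9 ≈ 10.38
  n=2: λ₂ = 4.036π²/0.9396² - 0.9 ≈ 44.22
  n=3: λ₃ = 9.081π²/0.9396² - 0.9 ≈ 100.619
Since 1.009π²/0.9396² ≈ 11.28 > 0.9, all λₙ > 0.
The n=1 mode decays slowest → dominates as t → ∞.
Asymptotic: T ~ c₁ sin(πx/0.9396) e^{-λ₁t} with decay rate λ₁ ≈ 10.38.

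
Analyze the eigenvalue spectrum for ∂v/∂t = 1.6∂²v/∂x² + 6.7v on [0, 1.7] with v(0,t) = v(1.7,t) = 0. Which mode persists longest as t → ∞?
Eigenvalues: λₙ = 1.6n²π²/1.7² - 6.7.
First three modes:
  n=1: λ₁ = 1.6π²/1.7² - 6.7 ≈ -1.236
  n=2: λ₂ = 6.4π²/1.7² - 6.7 ≈ 15.157
  n=3: λ₃ = 14.4π²/1.7² - 6.7 ≈ 42.477
Since 1.6π²/1.7² ≈ 5.464 < 6.7, λ₁ < 0.
The n=1 mode grows fastest (−λₙ is largest for n=1) → dominates.
Asymptotic: v ~ c₁ sin(πx/1.7) e^{1.236t} (exponential growth at rate −λ₁ ≈ 1.236).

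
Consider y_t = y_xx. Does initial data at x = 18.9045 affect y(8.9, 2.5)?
Yes, for any finite x. The heat equation has infinite propagation speed, so all initial data affects all points at any t > 0.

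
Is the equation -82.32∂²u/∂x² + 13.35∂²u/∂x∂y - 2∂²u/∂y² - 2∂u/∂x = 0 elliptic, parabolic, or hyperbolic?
Computing B² - 4AC with A = -82.32, B = 13.35, C = -2: discriminant = -480.3375 (negative). Answer: elliptic.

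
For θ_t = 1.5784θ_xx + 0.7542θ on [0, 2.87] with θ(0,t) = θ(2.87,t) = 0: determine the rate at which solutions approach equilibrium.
Eigenvalues: λₙ = 1.5784n²π²/2.87² - 0.7542.
First three modes:
  n=1: λ₁ = 1.5784π²/2.87² - 0.7542 ≈ 1.137
  n=2: λ₂ = 6.3136π²/2.87² - 0.7542 ≈ 6.811
  n=3: λ₃ = 14.2056π²/2.87² - 0.7542 ≈ 16.267
Since 1.5784π²/2.87² ≈ 1.891 > 0.7542, all λₙ > 0.
The n=1 mode decays slowest → dominates as t → ∞.
Asymptotic: θ ~ c₁ sin(πx/2.87) e^{-λ₁t} with decay rate λ₁ ≈ 1.137.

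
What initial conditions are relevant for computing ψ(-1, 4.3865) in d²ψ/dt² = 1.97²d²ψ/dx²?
Domain of dependence: [-9.641405, 7.641405]. Signals travel at speed 1.97, so data within |x - -1| ≤ 1.97·4.3865 = 8.641405 can reach the point.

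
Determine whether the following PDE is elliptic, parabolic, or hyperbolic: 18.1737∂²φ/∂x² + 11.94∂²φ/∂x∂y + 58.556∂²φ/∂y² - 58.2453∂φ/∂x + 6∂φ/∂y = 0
Coefficients: A = 18.1737, B = 11.94, C = 58.556. B² - 4AC = -4114.1531088, which is negative, so the equation is elliptic.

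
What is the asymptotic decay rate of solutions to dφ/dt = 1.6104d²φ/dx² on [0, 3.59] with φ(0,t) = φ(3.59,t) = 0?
Eigenvalues: λₙ = 1.6104n²π²/3.59².
First three modes:
  n=1: λ₁ = 1.6104π²/3.59² ≈ 1.233
  n=2: λ₂ = 6.4416π²/3.59² ≈ 4.933 (4× faster decay)
  n=3: λ₃ = 14.4936π²/3.59² ≈ 11.099 (9× faster decay)
As t → ∞, higher modes decay exponentially faster. The n=1 mode dominates: φ ~ c₁ sin(πx/3.59) e^{-λ₁t}.
Decay rate: λ₁ = 1.6104π²/3.59² ≈ 1.233.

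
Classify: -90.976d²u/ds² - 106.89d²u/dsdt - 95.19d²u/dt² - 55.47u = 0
Elliptic (discriminant = -23214.54966).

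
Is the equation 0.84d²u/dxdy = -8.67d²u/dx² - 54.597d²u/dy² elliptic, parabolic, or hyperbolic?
Rewriting in standard form: 8.67d²u/dx² + 0.84d²u/dxdy + 54.597d²u/dy² = 0. Computing B² - 4AC with A = 8.67, B = 0.84, C = 54.597: discriminant = -1892.71836 (negative). Answer: elliptic.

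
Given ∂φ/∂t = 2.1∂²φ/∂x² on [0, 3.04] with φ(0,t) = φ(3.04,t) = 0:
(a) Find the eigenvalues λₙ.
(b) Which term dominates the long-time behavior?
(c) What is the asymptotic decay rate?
Eigenvalues: λₙ = 2.1n²π²/3.04².
First three modes:
  n=1: λ₁ = 2.1π²/3.04² ≈ 2.243
  n=2: λ₂ = 8.4π²/3.04² ≈ 8.971 (4× faster decay)
  n=3: λ₃ = 18.9π²/3.04² ≈ 20.184 (9× faster decay)
As t → ∞, higher modes decay exponentially faster. The n=1 mode dominates: φ ~ c₁ sin(πx/3.04) e^{-λ₁t}.
Decay rate: λ₁ = 2.1π²/3.04² ≈ 2.243.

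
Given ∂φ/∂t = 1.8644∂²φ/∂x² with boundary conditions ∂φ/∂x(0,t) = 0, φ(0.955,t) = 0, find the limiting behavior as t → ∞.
φ → 0. Heat escapes through the Dirichlet boundary.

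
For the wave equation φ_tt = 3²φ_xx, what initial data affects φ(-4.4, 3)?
Domain of dependence: [-13.4, 4.6]. Signals travel at speed 3, so data within |x - -4.4| ≤ 3·3 = 9 can reach the point.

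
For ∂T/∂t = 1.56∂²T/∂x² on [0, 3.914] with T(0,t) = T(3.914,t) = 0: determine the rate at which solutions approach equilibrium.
Eigenvalues: λₙ = 1.56n²π²/3.914².
First three modes:
  n=1: λ₁ = 1.56π²/3.914² ≈ 1.005
  n=2: λ₂ = 6.24π²/3.914² ≈ 4.02 (4× faster decay)
  n=3: λ₃ = 14.04π²/3.914² ≈ 9.045 (9× faster decay)
As t → ∞, higher modes decay exponentially faster. The n=1 mode dominates: T ~ c₁ sin(πx/3.914) e^{-λ₁t}.
Decay rate: λ₁ = 1.56π²/3.914² ≈ 1.005.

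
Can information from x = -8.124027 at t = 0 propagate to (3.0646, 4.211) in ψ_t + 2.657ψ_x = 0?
Yes. The characteristic through (3.0646, 4.211) passes through x = -8.124027.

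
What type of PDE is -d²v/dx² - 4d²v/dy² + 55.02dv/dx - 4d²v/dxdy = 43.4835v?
Rewriting in standard form: -d²v/dx² - 4d²v/dxdy - 4d²v/dy² + 55.02dv/dx - 43.4835v = 0. With A = -1, B = -4, C = -4, the discriminant is 0. This is a parabolic PDE.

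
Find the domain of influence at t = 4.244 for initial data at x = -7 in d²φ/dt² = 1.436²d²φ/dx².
Domain of influence: [-13.094384, -0.905616]. Data at x = -7 spreads outward at speed 1.436.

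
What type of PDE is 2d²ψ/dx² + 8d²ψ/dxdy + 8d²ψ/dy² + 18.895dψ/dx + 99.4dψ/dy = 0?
With A = 2, B = 8, C = 8, the discriminant is 0. This is a parabolic PDE.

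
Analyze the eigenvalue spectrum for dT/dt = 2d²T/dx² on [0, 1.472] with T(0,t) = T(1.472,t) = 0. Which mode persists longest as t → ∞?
Eigenvalues: λₙ = 2n²π²/1.472².
First three modes:
  n=1: λ₁ = 2π²/1.472² ≈ 9.11
  n=2: λ₂ = 8π²/1.472² ≈ 36.44 (4× faster decay)
  n=3: λ₃ = 18π²/1.472² ≈ 81.989 (9× faster decay)
As t → ∞, higher modes decay exponentially faster. The n=1 mode dominates: T ~ c₁ sin(πx/1.472) e^{-λ₁t}.
Decay rate: λ₁ = 2π²/1.472² ≈ 9.11.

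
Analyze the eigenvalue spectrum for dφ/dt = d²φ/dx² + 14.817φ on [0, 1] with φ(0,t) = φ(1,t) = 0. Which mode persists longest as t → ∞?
Eigenvalues: λₙ = n²π²/1² - 14.817.
First three modes:
  n=1: λ₁ = π² - 14.817 ≈ -4.947
  n=2: λ₂ = 4π² - 14.817 ≈ 24.661
  n=3: λ₃ = 9π² - 14.817 ≈ 74.009
Since π² ≈ 9.87 < 14.817, λ₁ < 0.
The n=1 mode grows fastest (−λₙ is largest for n=1) → dominates.
Asymptotic: φ ~ c₁ sin(πx/1) e^{4.947t} (exponential growth at rate −λ₁ ≈ 4.947).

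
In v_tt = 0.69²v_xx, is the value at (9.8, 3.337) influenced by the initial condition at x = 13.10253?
No. The domain of dependence is [7.49747, 12.10253], and 13.10253 is outside this interval.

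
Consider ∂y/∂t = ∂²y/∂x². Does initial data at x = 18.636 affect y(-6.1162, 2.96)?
Yes, for any finite x. The heat equation has infinite propagation speed, so all initial data affects all points at any t > 0.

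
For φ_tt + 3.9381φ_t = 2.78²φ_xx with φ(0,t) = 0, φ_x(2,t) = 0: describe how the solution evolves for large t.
φ → 0. Damping (γ=3.9381) dissipates energy; oscillations decay exponentially.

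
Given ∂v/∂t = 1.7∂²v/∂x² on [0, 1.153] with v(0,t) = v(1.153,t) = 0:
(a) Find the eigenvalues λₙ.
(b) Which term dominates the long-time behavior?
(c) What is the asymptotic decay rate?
Eigenvalues: λₙ = 1.7n²π²/1.153².
First three modes:
  n=1: λ₁ = 1.7π²/1.153² ≈ 12.621
  n=2: λ₂ = 6.8π²/1.153² ≈ 50.484 (4× faster decay)
  n=3: λ₃ = 15.3π²/1.153² ≈ 113.588 (9× faster decay)
As t → ∞, higher modes decay exponentially faster. The n=1 mode dominates: v ~ c₁ sin(πx/1.153) e^{-λ₁t}.
Decay rate: λ₁ = 1.7π²/1.153² ≈ 12.621.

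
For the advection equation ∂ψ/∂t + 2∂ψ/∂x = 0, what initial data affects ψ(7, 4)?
A single point: x = -1. The characteristic through (7, 4) is x - 2t = const, so x = 7 - 2·4 = -1.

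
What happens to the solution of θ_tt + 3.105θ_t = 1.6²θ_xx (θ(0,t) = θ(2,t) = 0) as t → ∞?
θ → 0. Damping (γ=3.105) dissipates energy; oscillations decay exponentially.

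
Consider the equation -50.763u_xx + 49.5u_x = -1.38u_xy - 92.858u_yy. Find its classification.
Rewriting in standard form: -50.763u_xx + 1.38u_xy + 92.858u_yy + 49.5u_x = 0. Hyperbolic. (A = -50.763, B = 1.38, C = 92.858 gives B² - 4AC = 18856.907016.)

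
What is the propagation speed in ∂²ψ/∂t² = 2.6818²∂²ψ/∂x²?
Speed = 2.6818. Information travels along characteristics x = x₀ ± 2.6818t.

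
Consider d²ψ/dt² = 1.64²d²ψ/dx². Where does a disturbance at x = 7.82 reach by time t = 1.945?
Domain of influence: [4.6302, 11.0098]. Data at x = 7.82 spreads outward at speed 1.64.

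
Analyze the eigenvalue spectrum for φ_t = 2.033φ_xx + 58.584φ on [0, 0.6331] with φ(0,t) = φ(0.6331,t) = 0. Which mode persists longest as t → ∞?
Eigenvalues: λₙ = 2.033n²π²/0.6331² - 58.584.
First three modes:
  n=1: λ₁ = 2.033π²/0.6331² - 58.584 ≈ -8.524
  n=2: λ₂ = 8.132π²/0.6331² - 58.584 ≈ 141.657
  n=3: λ₃ = 18.297π²/0.6331² - 58.584 ≈ 391.958
Since 2.033π²/0.6331² ≈ 50.06 < 58.584, λ₁ < 0.
The n=1 mode grows fastest (−λₙ is largest for n=1) → dominates.
Asymptotic: φ ~ c₁ sin(πx/0.6331) e^{8.524t} (exponential growth at rate −λ₁ ≈ 8.524).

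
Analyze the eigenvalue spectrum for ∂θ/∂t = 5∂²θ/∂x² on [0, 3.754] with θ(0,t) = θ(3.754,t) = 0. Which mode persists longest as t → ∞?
Eigenvalues: λₙ = 5n²π²/3.754².
First three modes:
  n=1: λ₁ = 5π²/3.754² ≈ 3.502
  n=2: λ₂ = 20π²/3.754² ≈ 14.007 (4× faster decay)
  n=3: λ₃ = 45π²/3.754² ≈ 31.515 (9× faster decay)
As t → ∞, higher modes decay exponentially faster. The n=1 mode dominates: θ ~ c₁ sin(πx/3.754) e^{-λ₁t}.
Decay rate: λ₁ = 5π²/3.754² ≈ 3.502.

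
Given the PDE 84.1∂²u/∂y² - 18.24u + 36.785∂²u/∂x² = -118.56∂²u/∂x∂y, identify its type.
Rewriting in standard form: 36.785∂²u/∂x² + 118.56∂²u/∂x∂y + 84.1∂²u/∂y² - 18.24u = 0. The second-order coefficients are A = 36.785, B = 118.56, C = 84.1. Since B² - 4AC = 1681.9996 > 0, this is a hyperbolic PDE.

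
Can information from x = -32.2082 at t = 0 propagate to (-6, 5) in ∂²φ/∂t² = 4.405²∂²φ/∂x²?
No. The domain of dependence is [-28.025, 16.025], and -32.2082 is outside this interval.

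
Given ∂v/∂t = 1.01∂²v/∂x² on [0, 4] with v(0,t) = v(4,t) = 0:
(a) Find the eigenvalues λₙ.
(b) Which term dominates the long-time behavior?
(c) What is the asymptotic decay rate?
Eigenvalues: λₙ = 1.01n²π²/4².
First three modes:
  n=1: λ₁ = 1.01π²/4² ≈ 0.623
  n=2: λ₂ = 4.04π²/4² ≈ 2.492 (4× faster decay)
  n=3: λ₃ = 9.09π²/4² ≈ 5.607 (9× faster decay)
As t → ∞, higher modes decay exponentially faster. The n=1 mode dominates: v ~ c₁ sin(πx/4) e^{-λ₁t}.
Decay rate: λ₁ = 1.01π²/4² ≈ 0.623.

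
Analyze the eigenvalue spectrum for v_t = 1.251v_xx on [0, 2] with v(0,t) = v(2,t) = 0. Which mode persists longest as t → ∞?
Eigenvalues: λₙ = 1.251n²π²/2².
First three modes:
  n=1: λ₁ = 1.251π²/2² ≈ 3.087
  n=2: λ₂ = 5.004π²/2² ≈ 12.347 (4× faster decay)
  n=3: λ₃ = 11.259π²/2² ≈ 27.78 (9× faster decay)
As t → ∞, higher modes decay exponentially faster. The n=1 mode dominates: v ~ c₁ sin(πx/2) e^{-λ₁t}.
Decay rate: λ₁ = 1.251π²/2² ≈ 3.087.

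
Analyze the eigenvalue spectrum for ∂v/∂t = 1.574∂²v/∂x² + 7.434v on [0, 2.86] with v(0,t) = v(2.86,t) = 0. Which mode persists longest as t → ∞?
Eigenvalues: λₙ = 1.574n²π²/2.86² - 7.434.
First three modes:
  n=1: λ₁ = 1.574π²/2.86² - 7.434 ≈ -5.535
  n=2: λ₂ = 6.296π²/2.86² - 7.434 ≈ 0.163
  n=3: λ₃ = 14.166π²/2.86² - 7.434 ≈ 9.659
Since 1.574π²/2.86² ≈ 1.899 < 7.434, λ₁ < 0.
The n=1 mode grows fastest (−λₙ is largest for n=1) → dominates.
Asymptotic: v ~ c₁ sin(πx/2.86) e^{5.535t} (exponential growth at rate −λ₁ ≈ 5.535).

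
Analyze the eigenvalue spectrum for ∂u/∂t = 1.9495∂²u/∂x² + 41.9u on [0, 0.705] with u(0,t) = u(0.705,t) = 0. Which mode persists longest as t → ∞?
Eigenvalues: λₙ = 1.9495n²π²/0.705² - 41.9.
First three modes:
  n=1: λ₁ = 1.9495π²/0.705² - 41.9 ≈ -3.188
  n=2: λ₂ = 7.798π²/0.705² - 41.9 ≈ 112.948
  n=3: λ₃ = 17.5455π²/0.705² - 41.9 ≈ 306.507
Since 1.9495π²/0.705² ≈ 38.712 < 41.9, λ₁ < 0.
The n=1 mode grows fastest (−λₙ is largest for n=1) → dominates.
Asymptotic: u ~ c₁ sin(πx/0.705) e^{3.188t} (exponential growth at rate −λ₁ ≈ 3.188).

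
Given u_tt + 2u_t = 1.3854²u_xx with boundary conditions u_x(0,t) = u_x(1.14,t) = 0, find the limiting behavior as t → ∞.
u → constant (steady state). Damping (γ=2) dissipates the nonconstant modes; with Neumann BCs the spatial average obeys M''+γM'=0 and tends to a finite limit.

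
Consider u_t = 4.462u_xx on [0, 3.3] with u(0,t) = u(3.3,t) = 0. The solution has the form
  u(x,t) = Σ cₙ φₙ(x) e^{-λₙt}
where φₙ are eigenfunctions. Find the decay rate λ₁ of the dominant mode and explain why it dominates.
Eigenvalues: λₙ = 4.462n²π²/3.3².
First three modes:
  n=1: λ₁ = 4.462π²/3.3² ≈ 4.044
  n=2: λ₂ = 17.848π²/3.3² ≈ 16.176 (4× faster decay)
  n=3: λ₃ = 40.158π²/3.3² ≈ 36.395 (9× faster decay)
As t → ∞, higher modes decay exponentially faster. The n=1 mode dominates: u ~ c₁ sin(πx/3.3) e^{-λ₁t}.
Decay rate: λ₁ = 4.462π²/3.3² ≈ 4.044.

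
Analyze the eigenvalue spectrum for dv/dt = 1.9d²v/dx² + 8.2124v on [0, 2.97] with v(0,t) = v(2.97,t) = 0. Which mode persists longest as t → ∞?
Eigenvalues: λₙ = 1.9n²π²/2.97² - 8.2124.
First three modes:
  n=1: λ₁ = 1.9π²/2.97² - 8.2124 ≈ -6.087
  n=2: λ₂ = 7.6π²/2.97² - 8.2124 ≈ 0.291
  n=3: λ₃ = 17.1π²/2.97² - 8.2124 ≈ 10.921
Since 1.9π²/2.97² ≈ 2.126 < 8.2124, λ₁ < 0.
The n=1 mode grows fastest (−λₙ is largest for n=1) → dominates.
Asymptotic: v ~ c₁ sin(πx/2.97) e^{6.087t} (exponential growth at rate −λ₁ ≈ 6.087).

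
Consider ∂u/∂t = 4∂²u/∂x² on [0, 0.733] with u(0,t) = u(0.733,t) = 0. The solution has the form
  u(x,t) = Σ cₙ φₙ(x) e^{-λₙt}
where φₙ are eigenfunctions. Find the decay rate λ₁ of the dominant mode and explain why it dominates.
Eigenvalues: λₙ = 4n²π²/0.733².
First three modes:
  n=1: λ₁ = 4π²/0.733² ≈ 73.477
  n=2: λ₂ = 16π²/0.733² ≈ 293.908 (4× faster decay)
  n=3: λ₃ = 36π²/0.733² ≈ 661.294 (9× faster decay)
As t → ∞, higher modes decay exponentially faster. The n=1 mode dominates: u ~ c₁ sin(πx/0.733) e^{-λ₁t}.
Decay rate: λ₁ = 4π²/0.733² ≈ 73.477.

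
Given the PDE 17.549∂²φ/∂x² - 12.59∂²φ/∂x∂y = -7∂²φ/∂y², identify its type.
Rewriting in standard form: 17.549∂²φ/∂x² - 12.59∂²φ/∂x∂y + 7∂²φ/∂y² = 0. The second-order coefficients are A = 17.549, B = -12.59, C = 7. Since B² - 4AC = -332.8639 < 0, this is an elliptic PDE.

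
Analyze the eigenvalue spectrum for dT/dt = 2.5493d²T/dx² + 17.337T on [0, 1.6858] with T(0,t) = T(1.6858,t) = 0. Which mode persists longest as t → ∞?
Eigenvalues: λₙ = 2.5493n²π²/1.6858² - 17.337.
First three modes:
  n=1: λ₁ = 2.5493π²/1.6858² - 17.337 ≈ -8.484
  n=2: λ₂ = 10.1972π²/1.6858² - 17.337 ≈ 18.076
  n=3: λ₃ = 22.9437π²/1.6858² - 17.337 ≈ 62.343
Since 2.5493π²/1.6858² ≈ 8.853 < 17.337, λ₁ < 0.
The n=1 mode grows fastest (−λₙ is largest for n=1) → dominates.
Asymptotic: T ~ c₁ sin(πx/1.6858) e^{8.484t} (exponential growth at rate −λ₁ ≈ 8.484).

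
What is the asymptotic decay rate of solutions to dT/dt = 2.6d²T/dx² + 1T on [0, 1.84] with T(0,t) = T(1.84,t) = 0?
Eigenvalues: λₙ = 2.6n²π²/1.84² - 1.
First three modes:
  n=1: λ₁ = 2.6π²/1.84² - 1 ≈ 6.579
  n=2: λ₂ = 10.4π²/1.84² - 1 ≈ 29.318
  n=3: λ₃ = 23.4π²/1.84² - 1 ≈ 67.215
Since 2.6π²/1.84² ≈ 7.579 > 1, all λₙ > 0.
The n=1 mode decays slowest → dominates as t → ∞.
Asymptotic: T ~ c₁ sin(πx/1.84) e^{-λ₁t} with decay rate λ₁ ≈ 6.579.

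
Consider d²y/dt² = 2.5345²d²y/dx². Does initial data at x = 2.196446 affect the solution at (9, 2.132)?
No. The domain of dependence is [3.596446, 14.403554], and 2.196446 is outside this interval.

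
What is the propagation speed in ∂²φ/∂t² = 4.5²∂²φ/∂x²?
Speed = 4.5. Information travels along characteristics x = x₀ ± 4.5t.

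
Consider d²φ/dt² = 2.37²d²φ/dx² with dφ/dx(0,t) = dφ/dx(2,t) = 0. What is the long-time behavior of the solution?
As t → ∞, φ oscillates about a mean that drifts linearly in t (generically unbounded; no decay). There is no damping, so the nonconstant modes persist as standing waves (energy conserved, no decay). But with Neumann conditions at both ends the constant mode has eigenvalue 0: the spatial mean M(t) of φ satisfies M'' = 0, so M(t) = M(0) + M'(0)·t. Unless the initial velocity has zero mean (∫φ_t(x,0)dx = 0), the solution grows linearly in t (unbounded, though not exponentially); if it does have zero mean, the solution stays bounded and simply oscillates.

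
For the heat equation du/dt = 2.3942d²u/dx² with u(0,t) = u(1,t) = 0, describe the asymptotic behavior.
u → 0. Heat diffuses out through both boundaries.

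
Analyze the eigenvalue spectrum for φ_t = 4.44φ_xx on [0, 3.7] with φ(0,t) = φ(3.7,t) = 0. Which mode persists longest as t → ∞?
Eigenvalues: λₙ = 4.44n²π²/3.7².
First three modes:
  n=1: λ₁ = 4.44π²/3.7² ≈ 3.201
  n=2: λ₂ = 17.76π²/3.7² ≈ 12.804 (4× faster decay)
  n=3: λ₃ = 39.96π²/3.7² ≈ 28.809 (9× faster decay)
As t → ∞, higher modes decay exponentially faster. The n=1 mode dominates: φ ~ c₁ sin(πx/3.7) e^{-λ₁t}.
Decay rate: λ₁ = 4.44π²/3.7² ≈ 3.201.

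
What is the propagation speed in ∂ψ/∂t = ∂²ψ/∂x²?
Infinite. The heat equation is parabolic, not hyperbolic, so disturbances propagate instantly.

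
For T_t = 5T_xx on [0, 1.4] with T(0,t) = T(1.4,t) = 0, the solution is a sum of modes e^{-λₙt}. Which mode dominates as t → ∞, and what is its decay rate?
Eigenvalues: λₙ = 5n²π²/1.4².
First three modes:
  n=1: λ₁ = 5π²/1.4² ≈ 25.178
  n=2: λ₂ = 20π²/1.4² ≈ 100.71 (4× faster decay)
  n=3: λ₃ = 45π²/1.4² ≈ 226.598 (9× faster decay)
As t → ∞, higher modes decay exponentially faster. The n=1 mode dominates: T ~ c₁ sin(πx/1.4) e^{-λ₁t}.
Decay rate: λ₁ = 5π²/1.4² ≈ 25.178.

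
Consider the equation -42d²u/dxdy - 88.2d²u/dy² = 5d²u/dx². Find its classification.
Rewriting in standard form: -5d²u/dx² - 42d²u/dxdy - 88.2d²u/dy² = 0. Parabolic. (A = -5, B = -42, C = -88.2 gives B² - 4AC = 0.)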